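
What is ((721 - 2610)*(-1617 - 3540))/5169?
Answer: 3247191/1723 ≈ 1884.6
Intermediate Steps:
((721 - 2610)*(-1617 - 3540))/5169 = -1889*(-5157)*(1/5169) = 9741573*(1/5169) = 3247191/1723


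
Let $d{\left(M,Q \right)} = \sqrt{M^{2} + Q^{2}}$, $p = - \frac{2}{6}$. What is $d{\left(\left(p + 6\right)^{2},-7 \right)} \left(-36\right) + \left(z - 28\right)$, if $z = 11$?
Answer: $-17 - 4 \sqrt{87490} \approx -1200.1$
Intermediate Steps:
$p = - \frac{1}{3}$ ($p = \left(-2\right) \frac{1}{6} = - \frac{1}{3} \approx -0.33333$)
$d{\left(\left(p + 6\right)^{2},-7 \right)} \left(-36\right) + \left(z - 28\right) = \sqrt{\left(\left(- \frac{1}{3} + 6\right)^{2}\right)^{2} + \left(-7\right)^{2}} \left(-36\right) + \left(11 - 28\right) = \sqrt{\left(\left(\frac{17}{3}\right)^{2}\right)^{2} + 49} \left(-36\right) + \left(11 - 28\right) = \sqrt{\left(\frac{289}{9}\right)^{2} + 49} \left(-36\right) - 17 = \sqrt{\frac{83521}{81} + 49} \left(-36\right) - 17 = \sqrt{\frac{87490}{81}} \left(-36\right) - 17 = \frac{\sqrt{87490}}{9} \left(-36\right) - 17 = - 4 \sqrt{87490} - 17 = -17 - 4 \sqrt{87490}$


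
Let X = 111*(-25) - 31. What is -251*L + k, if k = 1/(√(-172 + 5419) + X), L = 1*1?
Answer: -1974968445/7868389 - 3*√583/7868389 ≈ -251.00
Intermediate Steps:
X = -2806 (X = -2775 - 31 = -2806)
L = 1
k = 1/(-2806 + 3*√583) (k = 1/(√(-172 + 5419) - 2806) = 1/(√5247 - 2806) = 1/(3*√583 - 2806) = 1/(-2806 + 3*√583) ≈ -0.00036582)
-251*L + k = -251*1 + (-2806/7868389 - 3*√583/7868389) = -251 + (-2806/7868389 - 3*√583/7868389) = -1974968445/7868389 - 3*√583/7868389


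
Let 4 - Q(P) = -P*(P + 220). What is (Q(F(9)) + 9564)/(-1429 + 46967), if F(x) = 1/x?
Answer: 776989/3688578 ≈ 0.21065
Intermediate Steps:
Q(P) = 4 + P*(220 + P) (Q(P) = 4 - (-1)*P*(P + 220) = 4 - (-1)*P*(220 + P) = 4 + P*(220 + P))
(Q(F(9)) + 9564)/(-1429 + 46967) = ((4 + (1/9)² + 220/9) + 9564)/(-1429 + 46967) = ((4 + (⅑)² + 220*(⅑)) + 9564)/45538 = ((4 + 1/81 + 220/9) + 9564)*(1/45538) = (2305/81 + 9564)*(1/45538) = (776989/81)*(1/45538) = 776989/3688578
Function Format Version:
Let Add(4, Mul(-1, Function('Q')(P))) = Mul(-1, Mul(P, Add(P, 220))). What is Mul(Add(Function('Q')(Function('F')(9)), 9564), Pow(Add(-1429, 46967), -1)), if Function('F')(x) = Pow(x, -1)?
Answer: Rational(776989, 3688578) ≈ 0.21065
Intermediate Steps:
Function('Q')(P) = Add(4, Mul(P, Add(220, P))) (Function('Q')(P) = Add(4, Mul(-1, Mul(-1, Mul(P, Add(P, 220))))) = Add(4, Mul(-1, Mul(-1, Mul(P, Add(220, P))))) = Add(4, Mul(-1, Mul(-1, P, Add(220, P)))) = Add(4, Mul(P, Add(220, P))))
Mul(Add(Function('Q')(Function('F')(9)), 9564), Pow(Add(-1429, 46967), -1)) = Mul(Add(Add(4, Pow(Pow(9, -1), 2), Mul(220, Pow(9, -1))), 9564), Pow(Add(-1429, 46967), -1)) = Mul(Add(Add(4, Pow(Rational(1, 9), 2), Mul(220, Rational(1, 9))), 9564), Pow(45538, -1)) = Mul(Add(Add(4, Rational(1, 81), Rational(220, 9)), 9564), Rational(1, 45538)) = Mul(Add(Rational(2305, 81), 9564), Rational(1, 45538)) = Mul(Rational(776989, 81), Rational(1, 45538)) = Rational(776989, 3688578)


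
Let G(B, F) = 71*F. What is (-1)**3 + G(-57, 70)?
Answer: 4969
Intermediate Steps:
(-1)**3 + G(-57, 70) = (-1)**3 + 71*70 = -1 + 4970 = 4969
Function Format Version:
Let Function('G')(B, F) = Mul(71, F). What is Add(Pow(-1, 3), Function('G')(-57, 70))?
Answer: 4969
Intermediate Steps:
Add(Pow(-1, 3), Function('G')(-57, 70)) = Add(Pow(-1, 3), Mul(71, 70)) = Add(-1, 4970) = 4969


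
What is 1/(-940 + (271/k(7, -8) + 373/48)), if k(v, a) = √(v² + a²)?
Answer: -242707728/226090014953 - 624384*√113/226090014953 ≈ -0.0011029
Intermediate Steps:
k(v, a) = √(a² + v²)
1/(-940 + (271/k(7, -8) + 373/48)) = 1/(-940 + (271/(√((-8)² + 7²)) + 373/48)) = 1/(-940 + (271/(√(64 + 49)) + 373*(1/48))) = 1/(-940 + (271/(√113) + 373/48)) = 1/(-940 + (271*(√113/113) + 373/48)) = 1/(-940 + (271*√113/113 + 373/48)) = 1/(-940 + (373/48 + 271*√113/113)) = 1/(-44747/48 + 271*√113/113)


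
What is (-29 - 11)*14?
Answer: -560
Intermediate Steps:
(-29 - 11)*14 = -40*14 = -560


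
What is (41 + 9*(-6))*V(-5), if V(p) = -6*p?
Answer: -390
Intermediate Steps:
(41 + 9*(-6))*V(-5) = (41 + 9*(-6))*(-6*(-5)) = (41 - 54)*30 = -13*30 = -390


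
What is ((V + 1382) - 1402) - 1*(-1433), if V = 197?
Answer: 1610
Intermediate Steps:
((V + 1382) - 1402) - 1*(-1433) = ((197 + 1382) - 1402) - 1*(-1433) = (1579 - 1402) + 1433 = 177 + 1433 = 1610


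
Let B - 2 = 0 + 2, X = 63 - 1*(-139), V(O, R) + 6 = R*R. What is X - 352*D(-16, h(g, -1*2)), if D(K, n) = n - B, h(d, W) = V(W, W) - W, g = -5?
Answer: 1610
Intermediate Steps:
V(O, R) = -6 + R² (V(O, R) = -6 + R*R = -6 + R²)
X = 202 (X = 63 + 139 = 202)
B = 4 (B = 2 + (0 + 2) = 2 + 2 = 4)
h(d, W) = -6 + W² - W (h(d, W) = (-6 + W²) - W = -6 + W² - W)
D(K, n) = -4 + n (D(K, n) = n - 1*4 = n - 4 = -4 + n)
X - 352*D(-16, h(g, -1*2)) = 202 - 352*(-4 + (-6 + (-1*2)² - (-1)*2)) = 202 - 352*(-4 + (-6 + (-2)² - 1*(-2))) = 202 - 352*(-4 + (-6 + 4 + 2)) = 202 - 352*(-4 + 0) = 202 - 352*(-4) = 202 + 1408 = 1610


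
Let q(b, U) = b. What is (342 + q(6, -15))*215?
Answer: 74820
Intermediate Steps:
(342 + q(6, -15))*215 = (342 + 6)*215 = 348*215 = 74820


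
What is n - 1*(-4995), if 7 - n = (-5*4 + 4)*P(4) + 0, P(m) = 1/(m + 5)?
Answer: 45034/9 ≈ 5003.8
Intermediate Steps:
P(m) = 1/(5 + m)
n = 79/9 (n = 7 - ((-5*4 + 4)/(5 + 4) + 0) = 7 - ((-20 + 4)/9 + 0) = 7 - (-16*⅑ + 0) = 7 - (-16/9 + 0) = 7 - 1*(-16/9) = 7 + 16/9 = 79/9 ≈ 8.7778)
n - 1*(-4995) = 79/9 - 1*(-4995) = 79/9 + 4995 = 45034/9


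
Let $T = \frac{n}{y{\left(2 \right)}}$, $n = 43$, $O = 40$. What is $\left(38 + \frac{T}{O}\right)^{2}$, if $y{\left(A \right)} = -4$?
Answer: $\frac{36445369}{25600} \approx 1423.6$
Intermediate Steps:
$T = - \frac{43}{4}$ ($T = \frac{43}{-4} = 43 \left(- \frac{1}{4}\right) = - \frac{43}{4} \approx -10.75$)
$\left(38 + \frac{T}{O}\right)^{2} = \left(38 - \frac{43}{4 \cdot 40}\right)^{2} = \left(38 - \frac{43}{160}\right)^{2} = \left(\frac{6037}{160}\right)^{2} = \frac{36445369}{25600}$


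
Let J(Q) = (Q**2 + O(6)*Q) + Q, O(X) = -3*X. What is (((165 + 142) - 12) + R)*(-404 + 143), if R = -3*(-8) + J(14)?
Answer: -72297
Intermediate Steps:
J(Q) = Q**2 - 17*Q (J(Q) = (Q**2 + (-3*6)*Q) + Q = (Q**2 - 18*Q) + Q = Q**2 - 17*Q)
R = -18 (R = -3*(-8) + 14*(-17 + 14) = 24 + 14*(-3) = 24 - 42 = -18)
(((165 + 142) - 12) + R)*(-404 + 143) = (((165 + 142) - 12) - 18)*(-404 + 143) = ((307 - 12) - 18)*(-261) = (295 - 18)*(-261) = 277*(-261) = -72297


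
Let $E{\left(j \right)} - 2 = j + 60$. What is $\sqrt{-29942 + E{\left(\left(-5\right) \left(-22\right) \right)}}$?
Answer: $i \sqrt{29770} \approx 172.54 i$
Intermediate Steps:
$E{\left(j \right)} = 62 + j$ ($E{\left(j \right)} = 2 + \left(j + 60\right) = 2 + \left(60 + j\right) = 62 + j$)
$\sqrt{-29942 + E{\left(\left(-5\right) \left(-22\right) \right)}} = \sqrt{-29942 + \left(62 - -110\right)} = \sqrt{-29942 + \left(62 + 110\right)} = \sqrt{-29942 + 172} = \sqrt{-29770} = i \sqrt{29770}$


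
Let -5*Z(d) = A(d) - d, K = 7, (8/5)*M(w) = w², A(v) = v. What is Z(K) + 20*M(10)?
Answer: 1250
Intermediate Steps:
M(w) = 5*w²/8
Z(d) = 0 (Z(d) = -(d - d)/5 = -⅕*0 = 0)
Z(K) + 20*M(10) = 0 + 20*((5/8)*10²) = 0 + 20*((5/8)*100) = 0 + 20*(125/2) = 0 + 1250 = 1250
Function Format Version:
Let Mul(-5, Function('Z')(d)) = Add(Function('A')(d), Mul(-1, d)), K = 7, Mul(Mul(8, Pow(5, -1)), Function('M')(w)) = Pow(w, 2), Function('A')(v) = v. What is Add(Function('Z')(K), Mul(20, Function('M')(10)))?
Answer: 1250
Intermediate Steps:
Function('M')(w) = Mul(Rational(5, 8), Pow(w, 2))
Function('Z')(d) = 0 (Function('Z')(d) = Mul(Rational(-1, 5), Add(d, Mul(-1, d))) = Mul(Rational(-1, 5), 0) = 0)
Add(Function('Z')(K), Mul(20, Function('M')(10))) = Add(0, Mul(20, Mul(Rational(5, 8), Pow(10, 2)))) = Add(0, Mul(20, Mul(Rational(5, 8), 100))) = Add(0, Mul(20, Rational(125, 2))) = Add(0, 1250) = 1250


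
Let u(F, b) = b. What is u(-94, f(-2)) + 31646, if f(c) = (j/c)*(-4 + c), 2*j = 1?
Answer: 63295/2 ≈ 31648.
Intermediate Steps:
j = ½ (j = (½)*1 = ½ ≈ 0.50000)
f(c) = (-4 + c)/(2*c) (f(c) = (1/(2*c))*(-4 + c) = (-4 + c)/(2*c))
u(-94, f(-2)) + 31646 = (½)*(-4 - 2)/(-2) + 31646 = (½)*(-½)*(-6) + 31646 = 3/2 + 31646 = 63295/2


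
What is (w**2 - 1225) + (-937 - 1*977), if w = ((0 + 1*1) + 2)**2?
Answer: -3058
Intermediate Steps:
w = 9 (w = ((0 + 1) + 2)**2 = (1 + 2)**2 = 3**2 = 9)
(w**2 - 1225) + (-937 - 1*977) = (9**2 - 1225) + (-937 - 1*977) = (81 - 1225) + (-937 - 977) = -1144 - 1914 = -3058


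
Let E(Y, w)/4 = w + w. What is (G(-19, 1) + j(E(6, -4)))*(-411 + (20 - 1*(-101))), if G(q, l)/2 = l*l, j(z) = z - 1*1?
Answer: 8990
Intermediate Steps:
E(Y, w) = 8*w (E(Y, w) = 4*(w + w) = 4*(2*w) = 8*w)
j(z) = -1 + z (j(z) = z - 1 = -1 + z)
G(q, l) = 2*l² (G(q, l) = 2*(l*l) = 2*l²)
(G(-19, 1) + j(E(6, -4)))*(-411 + (20 - 1*(-101))) = (2*1² + (-1 + 8*(-4)))*(-411 + (20 - 1*(-101))) = (2*1 + (-1 - 32))*(-411 + (20 + 101)) = (2 - 33)*(-411 + 121) = -31*(-290) = 8990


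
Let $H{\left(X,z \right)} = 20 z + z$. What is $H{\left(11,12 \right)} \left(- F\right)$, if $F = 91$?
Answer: $-22932$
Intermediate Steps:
$H{\left(X,z \right)} = 21 z$
$H{\left(11,12 \right)} \left(- F\right) = 21 \cdot 12 \left(\left(-1\right) 91\right) = 252 \left(-91\right) = -22932$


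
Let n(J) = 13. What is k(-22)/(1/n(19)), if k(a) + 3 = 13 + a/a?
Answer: 143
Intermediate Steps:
k(a) = 11 (k(a) = -3 + (13 + a/a) = -3 + (13 + 1) = -3 + 14 = 11)
k(-22)/(1/n(19)) = 11/(1/13) = 11*13 = 143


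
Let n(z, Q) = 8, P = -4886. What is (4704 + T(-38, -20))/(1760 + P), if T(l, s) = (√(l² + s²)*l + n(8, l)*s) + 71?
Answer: -4615/3126 + 38*√461/1563 ≈ -0.95432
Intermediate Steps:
T(l, s) = 71 + 8*s + l*√(l² + s²) (T(l, s) = (√(l² + s²)*l + 8*s) + 71 = (l*√(l² + s²) + 8*s) + 71 = (8*s + l*√(l² + s²)) + 71 = 71 + 8*s + l*√(l² + s²))
(4704 + T(-38, -20))/(1760 + P) = (4704 + (71 + 8*(-20) - 38*√((-38)² + (-20)²)))/(1760 - 4886) = (4704 + (71 - 160 - 38*√(1444 + 400)))/(-3126) = (4704 + (71 - 160 - 76*√461))*(-1/3126) = (4704 + (-89 - 76*√461))*(-1/3126) = (4615 - 76*√461)*(-1/3126) = -4615/3126 + 38*√461/1563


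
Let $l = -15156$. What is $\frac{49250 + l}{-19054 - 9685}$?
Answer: $- \frac{34094}{28739} \approx -1.1863$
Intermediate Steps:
$\frac{49250 + l}{-19054 - 9685} = \frac{49250 - 15156}{-19054 - 9685} = \frac{34094}{-28739} = 34094 \left(- \frac{1}{28739}\right) = - \frac{34094}{28739}$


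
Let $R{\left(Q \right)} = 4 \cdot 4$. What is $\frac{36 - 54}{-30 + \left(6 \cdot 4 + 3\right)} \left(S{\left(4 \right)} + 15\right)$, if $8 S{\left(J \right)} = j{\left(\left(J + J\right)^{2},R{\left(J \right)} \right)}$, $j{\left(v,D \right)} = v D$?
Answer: $858$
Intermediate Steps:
$R{\left(Q \right)} = 16$
$j{\left(v,D \right)} = D v$
$S{\left(J \right)} = 8 J^{2}$ ($S{\left(J \right)} = \frac{16 \left(J + J\right)^{2}}{8} = \frac{16 \left(2 J\right)^{2}}{8} = \frac{16 \cdot 4 J^{2}}{8} = \frac{64 J^{2}}{8} = 8 J^{2}$)
$\frac{36 - 54}{-30 + \left(6 \cdot 4 + 3\right)} \left(S{\left(4 \right)} + 15\right) = \frac{36 - 54}{-30 + \left(6 \cdot 4 + 3\right)} \left(8 \cdot 4^{2} + 15\right) = - \frac{18}{-30 + \left(24 + 3\right)} \left(8 \cdot 16 + 15\right) = - \frac{18}{-30 + 27} \left(128 + 15\right) = - \frac{18}{-3} \cdot 143 = \left(-18\right) \left(- \frac{1}{3}\right) 143 = 6 \cdot 143 = 858$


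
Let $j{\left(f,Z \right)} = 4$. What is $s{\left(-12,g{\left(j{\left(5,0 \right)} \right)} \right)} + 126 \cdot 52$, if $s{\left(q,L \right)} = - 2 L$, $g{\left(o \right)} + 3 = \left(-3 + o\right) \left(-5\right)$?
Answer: $6568$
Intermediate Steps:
$g{\left(o \right)} = 12 - 5 o$ ($g{\left(o \right)} = -3 + \left(-3 + o\right) \left(-5\right) = -3 - \left(-15 + 5 o\right) = 12 - 5 o$)
$s{\left(-12,g{\left(j{\left(5,0 \right)} \right)} \right)} + 126 \cdot 52 = - 2 \left(12 - 20\right) + 126 \cdot 52 = - 2 \left(12 - 20\right) + 6552 = \left(-2\right) \left(-8\right) + 6552 = 16 + 6552 = 6568$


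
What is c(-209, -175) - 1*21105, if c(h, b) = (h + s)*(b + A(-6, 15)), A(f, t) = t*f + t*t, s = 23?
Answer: -13665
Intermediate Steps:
A(f, t) = t**2 + f*t (A(f, t) = f*t + t**2 = t**2 + f*t)
c(h, b) = (23 + h)*(135 + b) (c(h, b) = (h + 23)*(b + 15*(-6 + 15)) = (23 + h)*(b + 15*9) = (23 + h)*(b + 135) = (23 + h)*(135 + b))
c(-209, -175) - 1*21105 = (3105 + 23*(-175) + 135*(-209) - 175*(-209)) - 1*21105 = (3105 - 4025 - 28215 + 36575) - 21105 = 7440 - 21105 = -13665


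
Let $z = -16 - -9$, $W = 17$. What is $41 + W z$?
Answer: $-78$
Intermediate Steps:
$z = -7$ ($z = -16 + 9 = -7$)
$41 + W z = 41 + 17 \left(-7\right) = 41 - 119 = -78$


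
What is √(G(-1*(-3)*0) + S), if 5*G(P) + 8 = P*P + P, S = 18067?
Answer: √451635/5 ≈ 134.41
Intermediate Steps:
G(P) = -8/5 + P/5 + P²/5 (G(P) = -8/5 + (P*P + P)/5 = -8/5 + (P² + P)/5 = -8/5 + (P + P²)/5 = -8/5 + (P/5 + P²/5) = -8/5 + P/5 + P²/5)
√(G(-1*(-3)*0) + S) = √((-8/5 + (-1*(-3)*0)/5 + (-1*(-3)*0)²/5) + 18067) = √((-8/5 + (3*0)/5 + (3*0)²/5) + 18067) = √((-8/5 + (⅕)*0 + (⅕)*0²) + 18067) = √((-8/5 + 0 + (⅕)*0) + 18067) = √((-8/5 + 0 + 0) + 18067) = √(-8/5 + 18067) = √(90327/5) = √451635/5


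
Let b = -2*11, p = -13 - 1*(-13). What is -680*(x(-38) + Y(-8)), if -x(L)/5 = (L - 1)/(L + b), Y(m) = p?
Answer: 2210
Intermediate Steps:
p = 0 (p = -13 + 13 = 0)
Y(m) = 0
b = -22
x(L) = -5*(-1 + L)/(-22 + L) (x(L) = -5*(L - 1)/(L - 22) = -5*(-1 + L)/(-22 + L))
-680*(x(-38) + Y(-8)) = -680*(5*(1 - 1*(-38))/(-22 - 38) + 0) = -680*(5*(1 + 38)/(-60) + 0) = -680*(5*(-1/60)*39 + 0) = -680*(-13/4 + 0) = -680*(-13/4) = 2210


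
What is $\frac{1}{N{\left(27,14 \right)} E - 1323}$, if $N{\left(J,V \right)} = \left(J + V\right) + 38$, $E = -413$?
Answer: $- \frac{1}{33950} \approx -2.9455 \cdot 10^{-5}$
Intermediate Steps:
$N{\left(J,V \right)} = 38 + J + V$
$\frac{1}{N{\left(27,14 \right)} E - 1323} = \frac{1}{\left(38 + 27 + 14\right) \left(-413\right) - 1323} = \frac{1}{79 \left(-413\right) - 1323} = \frac{1}{-32627 - 1323} = \frac{1}{-33950} = - \frac{1}{33950}$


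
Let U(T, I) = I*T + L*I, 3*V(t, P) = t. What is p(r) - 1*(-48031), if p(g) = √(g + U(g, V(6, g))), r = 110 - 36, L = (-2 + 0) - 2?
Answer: 48031 + √214 ≈ 48046.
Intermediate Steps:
V(t, P) = t/3
L = -4 (L = -2 - 2 = -4)
r = 74
U(T, I) = -4*I + I*T (U(T, I) = I*T - 4*I = -4*I + I*T)
p(g) = √(-8 + 3*g) (p(g) = √(g + ((⅓)*6)*(-4 + g)) = √(g + 2*(-4 + g)) = √(g + (-8 + 2*g)) = √(-8 + 3*g))
p(r) - 1*(-48031) = √(-8 + 3*74) - 1*(-48031) = √(-8 + 222) + 48031 = √214 + 48031 = 48031 + √214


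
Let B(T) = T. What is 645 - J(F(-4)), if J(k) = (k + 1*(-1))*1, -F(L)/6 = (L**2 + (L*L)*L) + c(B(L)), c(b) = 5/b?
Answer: 701/2 ≈ 350.50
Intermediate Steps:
F(L) = -30/L - 6*L**2 - 6*L**3 (F(L) = -6*((L**2 + (L*L)*L) + 5/L) = -6*((L**2 + L**2*L) + 5/L) = -6*((L**2 + L**3) + 5/L) = -6*(L**2 + L**3 + 5/L) = -30/L - 6*L**2 - 6*L**3)
J(k) = -1 + k (J(k) = (k - 1)*1 = (-1 + k)*1 = -1 + k)
645 - J(F(-4)) = 645 - (-1 + 6*(-5 + (-4)**3*(-1 - 1*(-4)))/(-4)) = 645 - (-1 + 6*(-1/4)*(-5 - 64*(-1 + 4))) = 645 - (-1 + 6*(-1/4)*(-5 - 64*3)) = 645 - (-1 + 6*(-1/4)*(-5 - 192)) = 645 - (-1 + 6*(-1/4)*(-197)) = 645 - (-1 + 591/2) = 645 - 1*589/2 = 645 - 589/2 = 701/2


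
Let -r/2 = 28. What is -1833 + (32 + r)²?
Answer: -1257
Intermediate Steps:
r = -56 (r = -2*28 = -56)
-1833 + (32 + r)² = -1833 + (32 - 56)² = -1833 + (-24)² = -1833 + 576 = -1257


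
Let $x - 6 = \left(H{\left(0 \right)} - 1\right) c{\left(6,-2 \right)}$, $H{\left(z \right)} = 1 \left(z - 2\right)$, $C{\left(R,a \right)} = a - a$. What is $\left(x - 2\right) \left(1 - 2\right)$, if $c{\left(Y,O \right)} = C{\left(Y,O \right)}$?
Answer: $-4$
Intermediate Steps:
$C{\left(R,a \right)} = 0$
$H{\left(z \right)} = -2 + z$ ($H{\left(z \right)} = 1 \left(-2 + z\right) = -2 + z$)
$c{\left(Y,O \right)} = 0$
$x = 6$ ($x = 6 + \left(\left(-2 + 0\right) - 1\right) 0 = 6 + \left(-2 - 1\right) 0 = 6 - 0 = 6 + 0 = 6$)
$\left(x - 2\right) \left(1 - 2\right) = \left(6 - 2\right) \left(1 - 2\right) = 4 \left(1 - 2\right) = 4 \left(-1\right) = -4$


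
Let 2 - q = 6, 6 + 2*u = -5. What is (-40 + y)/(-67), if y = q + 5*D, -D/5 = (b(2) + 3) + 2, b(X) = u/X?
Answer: 401/268 ≈ 1.4963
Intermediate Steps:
u = -11/2 (u = -3 + (½)*(-5) = -3 - 5/2 = -11/2 ≈ -5.5000)
q = -4 (q = 2 - 1*6 = 2 - 6 = -4)
b(X) = -11/(2*X)
D = -45/4 (D = -5*((-11/2/2 + 3) + 2) = -5*((-11/2*½ + 3) + 2) = -5*((-11/4 + 3) + 2) = -5*(¼ + 2) = -5*9/4 = -45/4 ≈ -11.250)
y = -241/4 (y = -4 + 5*(-45/4) = -4 - 225/4 = -241/4 ≈ -60.250)
(-40 + y)/(-67) = (-40 - 241/4)/(-67) = -1/67*(-401/4) = 401/268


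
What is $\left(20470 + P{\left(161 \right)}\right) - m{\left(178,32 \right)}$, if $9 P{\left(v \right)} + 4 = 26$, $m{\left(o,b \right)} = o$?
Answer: $\frac{182650}{9} \approx 20294.0$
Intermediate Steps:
$P{\left(v \right)} = \frac{22}{9}$ ($P{\left(v \right)} = - \frac{4}{9} + \frac{1}{9} \cdot 26 = - \frac{4}{9} + \frac{26}{9} = \frac{22}{9}$)
$\left(20470 + P{\left(161 \right)}\right) - m{\left(178,32 \right)} = \left(20470 + \frac{22}{9}\right) - 178 = \frac{184252}{9} - 178 = \frac{182650}{9}$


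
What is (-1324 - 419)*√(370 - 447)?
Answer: -1743*I*√77 ≈ -15295.0*I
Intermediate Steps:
(-1324 - 419)*√(370 - 447) = -1743*I*√77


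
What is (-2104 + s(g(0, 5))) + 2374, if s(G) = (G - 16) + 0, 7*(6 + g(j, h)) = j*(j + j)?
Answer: 248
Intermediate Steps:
g(j, h) = -6 + 2*j**2/7 (g(j, h) = -6 + (j*(j + j))/7 = -6 + (j*(2*j))/7 = -6 + (2*j**2)/7 = -6 + 2*j**2/7)
s(G) = -16 + G (s(G) = (-16 + G) + 0 = -16 + G)
(-2104 + s(g(0, 5))) + 2374 = (-2104 + (-16 + (-6 + (2/7)*0**2))) + 2374 = (-2104 + (-16 + (-6 + (2/7)*0))) + 2374 = (-2104 + (-16 + (-6 + 0))) + 2374 = (-2104 + (-16 - 6)) + 2374 = (-2104 - 22) + 2374 = -2126 + 2374 = 248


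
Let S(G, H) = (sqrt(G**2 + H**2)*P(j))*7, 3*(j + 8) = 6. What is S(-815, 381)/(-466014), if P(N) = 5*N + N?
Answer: 42*sqrt(809386)/77669 ≈ 0.48650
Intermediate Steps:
j = -6 (j = -8 + (1/3)*6 = -8 + 2 = -6)
P(N) = 6*N
S(G, H) = -252*sqrt(G**2 + H**2) (S(G, H) = (sqrt(G**2 + H**2)*(6*(-6)))*7 = (sqrt(G**2 + H**2)*(-36))*7 = -36*sqrt(G**2 + H**2)*7 = -252*sqrt(G**2 + H**2))
S(-815, 381)/(-466014) = -252*sqrt((-815)**2 + 381**2)/(-466014) = -252*sqrt(664225 + 145161)*(-1/466014) = -252*sqrt(809386)*(-1/466014) = 42*sqrt(809386)/77669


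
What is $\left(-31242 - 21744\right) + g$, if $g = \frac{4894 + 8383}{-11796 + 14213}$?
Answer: $- \frac{128053885}{2417} \approx -52981.0$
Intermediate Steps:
$g = \frac{13277}{2417} \approx 5.4932$
$\left(-31242 - 21744\right) + g = \left(-31242 - 21744\right) + \frac{13277}{2417} = -52986 + \frac{13277}{2417} = - \frac{128053885}{2417}$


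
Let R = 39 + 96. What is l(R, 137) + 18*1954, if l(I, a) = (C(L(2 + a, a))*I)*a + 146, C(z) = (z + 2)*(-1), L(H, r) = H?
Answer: -2572477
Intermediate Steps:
C(z) = -2 - z (C(z) = (2 + z)*(-1) = -2 - z)
R = 135
l(I, a) = 146 + I*a*(-4 - a) (l(I, a) = ((-2 - (2 + a))*I)*a + 146 = ((-2 + (-2 - a))*I)*a + 146 = ((-4 - a)*I)*a + 146 = (I*(-4 - a))*a + 146 = I*a*(-4 - a) + 146 = 146 + I*a*(-4 - a))
l(R, 137) + 18*1954 = (146 - 1*135*137*(4 + 137)) + 18*1954 = (146 - 1*135*137*141) + 35172 = (146 - 2607795) + 35172 = -2607649 + 35172 = -2572477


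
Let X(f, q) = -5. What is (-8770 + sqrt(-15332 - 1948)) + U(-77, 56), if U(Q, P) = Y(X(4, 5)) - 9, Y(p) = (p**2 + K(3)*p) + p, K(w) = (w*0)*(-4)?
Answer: -8759 + 24*I*sqrt(30) ≈ -8759.0 + 131.45*I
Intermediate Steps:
K(w) = 0 (K(w) = 0*(-4) = 0)
Y(p) = p + p**2 (Y(p) = (p**2 + 0*p) + p = (p**2 + 0) + p = p**2 + p = p + p**2)
U(Q, P) = 11 (U(Q, P) = -5*(1 - 5) - 9 = -5*(-4) - 9 = 20 - 9 = 11)
(-8770 + sqrt(-15332 - 1948)) + U(-77, 56) = (-8770 + sqrt(-15332 - 1948)) + 11 = (-8770 + sqrt(-17280)) + 11 = (-8770 + 24*I*sqrt(30)) + 11 = -8759 + 24*I*sqrt(30)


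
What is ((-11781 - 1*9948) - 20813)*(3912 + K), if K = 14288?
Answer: -774264400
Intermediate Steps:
((-11781 - 1*9948) - 20813)*(3912 + K) = ((-11781 - 1*9948) - 20813)*(3912 + 14288) = ((-11781 - 9948) - 20813)*18200 = (-21729 - 20813)*18200 = -42542*18200 = -774264400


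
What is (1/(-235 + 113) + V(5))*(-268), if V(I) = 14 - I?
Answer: -146998/61 ≈ -2409.8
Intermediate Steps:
(1/(-235 + 113) + V(5))*(-268) = (1/(-235 + 113) + (14 - 1*5))*(-268) = (1/(-122) + (14 - 5))*(-268) = (-1/122 + 9)*(-268) = (1097/122)*(-268) = -146998/61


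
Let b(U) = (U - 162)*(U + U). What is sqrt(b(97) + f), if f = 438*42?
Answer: sqrt(5786) ≈ 76.066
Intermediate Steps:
f = 18396
b(U) = 2*U*(-162 + U) (b(U) = (-162 + U)*(2*U) = 2*U*(-162 + U))
sqrt(b(97) + f) = sqrt(2*97*(-162 + 97) + 18396) = sqrt(2*97*(-65) + 18396) = sqrt(-12610 + 18396) = sqrt(5786)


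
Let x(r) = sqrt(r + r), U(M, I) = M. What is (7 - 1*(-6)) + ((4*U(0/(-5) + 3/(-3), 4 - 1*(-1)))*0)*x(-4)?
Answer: 13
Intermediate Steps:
x(r) = sqrt(2)*sqrt(r) (x(r) = sqrt(2*r) = sqrt(2)*sqrt(r))
(7 - 1*(-6)) + ((4*U(0/(-5) + 3/(-3), 4 - 1*(-1)))*0)*x(-4) = (7 - 1*(-6)) + ((4*(0/(-5) + 3/(-3)))*0)*(sqrt(2)*sqrt(-4)) = (7 + 6) + ((4*(0*(-1/5) + 3*(-1/3)))*0)*(sqrt(2)*(2*I)) = 13 + ((4*(0 - 1))*0)*(2*I*sqrt(2)) = 13 + ((4*(-1))*0)*(2*I*sqrt(2)) = 13 + (-4*0)*(2*I*sqrt(2)) = 13 + 0*(2*I*sqrt(2)) = 13 + 0 = 13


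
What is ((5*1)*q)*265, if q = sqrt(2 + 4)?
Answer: 1325*sqrt(6) ≈ 3245.6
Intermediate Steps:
q = sqrt(6) ≈ 2.4495
((5*1)*q)*265 = ((5*1)*sqrt(6))*265 = (5*sqrt(6))*265 = 1325*sqrt(6)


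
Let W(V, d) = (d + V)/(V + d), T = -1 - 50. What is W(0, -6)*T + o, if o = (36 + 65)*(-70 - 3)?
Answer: -7424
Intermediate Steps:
T = -51
o = -7373 (o = 101*(-73) = -7373)
W(V, d) = 1 (W(V, d) = (V + d)/(V + d) = 1)
W(0, -6)*T + o = 1*(-51) - 7373 = -51 - 7373 = -7424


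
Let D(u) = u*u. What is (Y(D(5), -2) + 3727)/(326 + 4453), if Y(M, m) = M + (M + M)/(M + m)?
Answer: 1066/1357 ≈ 0.78556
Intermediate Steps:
D(u) = u²
Y(M, m) = M + 2*M/(M + m) (Y(M, m) = M + (2*M)/(M + m) = M + 2*M/(M + m))
(Y(D(5), -2) + 3727)/(326 + 4453) = (5²*(2 + 5² - 2)/(5² - 2) + 3727)/(326 + 4453) = (25*(2 + 25 - 2)/(25 - 2) + 3727)/4779 = (25*25/23 + 3727)*(1/4779) = (25*(1/23)*25 + 3727)*(1/4779) = (625/23 + 3727)*(1/4779) = (86346/23)*(1/4779) = 1066/1357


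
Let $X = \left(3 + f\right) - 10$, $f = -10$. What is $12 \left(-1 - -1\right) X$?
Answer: $0$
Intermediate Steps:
$X = -17$ ($X = \left(3 - 10\right) - 10 = -7 - 10 = -17$)
$12 \left(-1 - -1\right) X = 12 \left(-1 - -1\right) \left(-17\right) = 12 \left(-1 + \left(-7 + 8\right)\right) \left(-17\right) = 12 \left(-1 + 1\right) \left(-17\right) = 12 \cdot 0 \left(-17\right) = 0 \left(-17\right) = 0$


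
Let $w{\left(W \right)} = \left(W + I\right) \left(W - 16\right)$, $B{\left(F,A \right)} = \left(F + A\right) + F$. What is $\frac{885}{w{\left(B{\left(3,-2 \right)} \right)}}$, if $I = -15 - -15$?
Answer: $- \frac{295}{16} \approx -18.438$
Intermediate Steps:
$I = 0$ ($I = -15 + 15 = 0$)
$B{\left(F,A \right)} = A + 2 F$ ($B{\left(F,A \right)} = \left(A + F\right) + F = A + 2 F$)
$w{\left(W \right)} = W \left(-16 + W\right)$ ($w{\left(W \right)} = \left(W + 0\right) \left(W - 16\right) = W \left(-16 + W\right)$)
$\frac{885}{w{\left(B{\left(3,-2 \right)} \right)}} = \frac{885}{\left(-2 + 2 \cdot 3\right) \left(-16 + \left(-2 + 2 \cdot 3\right)\right)} = \frac{885}{\left(-2 + 6\right) \left(-16 + \left(-2 + 6\right)\right)} = \frac{885}{4 \left(-16 + 4\right)} = \frac{885}{4 \left(-12\right)} = \frac{885}{-48} = 885 \left(- \frac{1}{48}\right) = - \frac{295}{16}$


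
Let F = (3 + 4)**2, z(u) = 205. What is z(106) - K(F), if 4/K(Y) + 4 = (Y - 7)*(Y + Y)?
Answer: 210739/1028 ≈ 205.00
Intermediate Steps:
F = 49 (F = 7**2 = 49)
K(Y) = 4/(-4 + 2*Y*(-7 + Y)) (K(Y) = 4/(-4 + (Y - 7)*(Y + Y)) = 4/(-4 + (-7 + Y)*(2*Y)) = 4/(-4 + 2*Y*(-7 + Y)))
z(106) - K(F) = 205 - 2/(-2 + 49**2 - 7*49) = 205 - 2/(-2 + 2401 - 343) = 205 - 2/2056 = 205 - 1*1/1028 = 205 - 1/1028 = 210739/1028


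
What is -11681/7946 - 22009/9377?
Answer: -284416251/74509642 ≈ -3.8172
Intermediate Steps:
-11681/7946 - 22009/9377 = -284416251/74509642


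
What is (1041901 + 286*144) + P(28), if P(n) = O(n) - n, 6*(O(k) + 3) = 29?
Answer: 6498353/6 ≈ 1.0831e+6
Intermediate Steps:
O(k) = 11/6 (O(k) = -3 + (1/6)*29 = -3 + 29/6 = 11/6)
P(n) = 11/6 - n
(1041901 + 286*144) + P(28) = (1041901 + 286*144) + (11/6 - 1*28) = (1041901 + 41184) + (11/6 - 28) = 1083085 - 157/6 = 6498353/6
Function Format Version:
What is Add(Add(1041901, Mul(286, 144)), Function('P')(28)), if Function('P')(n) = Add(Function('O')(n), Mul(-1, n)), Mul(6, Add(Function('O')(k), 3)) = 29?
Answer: Rational(6498353, 6) ≈ 1.0831e+6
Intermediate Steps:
Function('O')(k) = Rational(11, 6) (Function('O')(k) = Add(-3, Mul(Rational(1, 6), 29)) = Add(-3, Rational(29, 6)) = Rational(11, 6))
Function('P')(n) = Add(Rational(11, 6), Mul(-1, n))
Add(Add(1041901, Mul(286, 144)), Function('P')(28)) = Add(Add(1041901, Mul(286, 144)), Add(Rational(11, 6), Mul(-1, 28))) = Add(Add(1041901, 41184), Add(Rational(11, 6), -28)) = Add(1083085, Rational(-157, 6)) = Rational(6498353, 6)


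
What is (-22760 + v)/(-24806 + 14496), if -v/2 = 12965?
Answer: 4869/1031 ≈ 4.7226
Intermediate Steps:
v = -25930 (v = -2*12965 = -25930)
(-22760 + v)/(-24806 + 14496) = (-22760 - 25930)/(-24806 + 14496) = -48690/(-10310) = -48690*(-1/10310) = 4869/1031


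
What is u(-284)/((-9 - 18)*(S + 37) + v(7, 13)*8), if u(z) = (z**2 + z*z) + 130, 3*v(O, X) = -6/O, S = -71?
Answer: 565047/3205 ≈ 176.30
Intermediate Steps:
v(O, X) = -2/O (v(O, X) = (-6/O)/3 = -2/O)
u(z) = 130 + 2*z**2 (u(z) = (z**2 + z**2) + 130 = 2*z**2 + 130 = 130 + 2*z**2)
u(-284)/((-9 - 18)*(S + 37) + v(7, 13)*8) = (130 + 2*(-284)**2)/((-9 - 18)*(-71 + 37) - 2/7*8) = (130 + 2*80656)/(-27*(-34) - 2*1/7*8) = (130 + 161312)/(918 - 2/7*8) = 161442/(918 - 16/7) = 161442/(6410/7) = 161442*(7/6410) = 565047/3205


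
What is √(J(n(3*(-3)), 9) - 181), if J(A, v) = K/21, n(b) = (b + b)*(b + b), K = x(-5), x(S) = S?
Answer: I*√79926/21 ≈ 13.462*I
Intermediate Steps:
K = -5
n(b) = 4*b² (n(b) = (2*b)*(2*b) = 4*b²)
J(A, v) = -5/21
√(J(n(3*(-3)), 9) - 181) = √(-5/21 - 181) = √(-3806/21) = I*√79926/21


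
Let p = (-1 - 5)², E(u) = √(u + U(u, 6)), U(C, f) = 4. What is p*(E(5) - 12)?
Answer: -324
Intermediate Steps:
E(u) = √(4 + u) (E(u) = √(u + 4) = √(4 + u))
p = 36 (p = (-6)² = 36)
p*(E(5) - 12) = 36*(√(4 + 5) - 12) = 36*(√9 - 12) = 36*(3 - 12) = 36*(-9) = -324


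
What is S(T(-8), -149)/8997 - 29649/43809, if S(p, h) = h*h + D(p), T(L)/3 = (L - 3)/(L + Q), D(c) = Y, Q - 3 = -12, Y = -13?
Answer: 78364671/43794397 ≈ 1.7894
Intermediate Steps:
Q = -9 (Q = 3 - 12 = -9)
D(c) = -13
T(L) = 3*(-3 + L)/(-9 + L) (T(L) = 3*((L - 3)/(L - 9)) = 3*((-3 + L)/(-9 + L)) = 3*(-3 + L)/(-9 + L))
S(p, h) = -13 + h**2 (S(p, h) = h*h - 13 = h**2 - 13 = -13 + h**2)
S(T(-8), -149)/8997 - 29649/43809 = (-13 + (-149)**2)/8997 - 29649/43809 = (-13 + 22201)*(1/8997) - 29649*1/43809 = 22188*(1/8997) - 9883/14603 = 7396/2999 - 9883/14603 = 78364671/43794397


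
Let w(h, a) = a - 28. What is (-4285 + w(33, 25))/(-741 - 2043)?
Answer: 134/87 ≈ 1.5402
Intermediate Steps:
w(h, a) = -28 + a
(-4285 + w(33, 25))/(-741 - 2043) = (-4285 + (-28 + 25))/(-741 - 2043) = (-4285 - 3)/(-2784) = -4288*(-1/2784) = 134/87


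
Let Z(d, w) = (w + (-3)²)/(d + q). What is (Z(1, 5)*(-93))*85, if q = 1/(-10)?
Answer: -368900/3 ≈ -1.2297e+5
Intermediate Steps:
q = -⅒ ≈ -0.10000
Z(d, w) = (9 + w)/(-⅒ + d) (Z(d, w) = (w + (-3)²)/(d - ⅒) = (w + 9)/(-⅒ + d) = (9 + w)/(-⅒ + d))
(Z(1, 5)*(-93))*85 = ((10*(9 + 5)/(-1 + 10*1))*(-93))*85 = ((10*14/(-1 + 10))*(-93))*85 = ((10*14/9)*(-93))*85 = ((10*(⅑)*14)*(-93))*85 = ((140/9)*(-93))*85 = -4340/3*85 = -368900/3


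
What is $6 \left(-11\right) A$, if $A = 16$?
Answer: $-1056$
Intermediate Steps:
$6 \left(-11\right) A = 6 \left(-11\right) 16 = \left(-66\right) 16 = -1056$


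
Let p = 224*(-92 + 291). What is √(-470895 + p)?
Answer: I*√426319 ≈ 652.93*I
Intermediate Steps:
p = 44576 (p = 224*199 = 44576)
√(-470895 + p) = √(-470895 + 44576) = √(-426319) = I*√426319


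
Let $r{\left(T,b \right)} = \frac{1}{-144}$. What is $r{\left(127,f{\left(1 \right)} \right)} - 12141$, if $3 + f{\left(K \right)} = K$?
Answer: $- \frac{1748305}{144} \approx -12141.0$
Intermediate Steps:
$f{\left(K \right)} = -3 + K$
$r{\left(T,b \right)} = - \frac{1}{144}$
$r{\left(127,f{\left(1 \right)} \right)} - 12141 = - \frac{1}{144} - 12141 = - \frac{1748305}{144}$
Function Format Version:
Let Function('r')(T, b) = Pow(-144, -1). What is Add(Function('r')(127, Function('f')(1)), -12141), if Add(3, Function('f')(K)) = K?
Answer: Rational(-1748305, 144) ≈ -12141.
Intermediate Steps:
Function('f')(K) = Add(-3, K)
Function('r')(T, b) = Rational(-1, 144)
Add(Function('r')(127, Function('f')(1)), -12141) = Add(Rational(-1, 144), -12141) = Rational(-1748305, 144)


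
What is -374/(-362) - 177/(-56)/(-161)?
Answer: 1653955/1631896 ≈ 1.0135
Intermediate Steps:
-374/(-362) - 177/(-56)/(-161) = -374*(-1/362) - 177*(-1/56)*(-1/161) = 187/181 + (177/56)*(-1/161) = 187/181 - 177/9016 = 1653955/1631896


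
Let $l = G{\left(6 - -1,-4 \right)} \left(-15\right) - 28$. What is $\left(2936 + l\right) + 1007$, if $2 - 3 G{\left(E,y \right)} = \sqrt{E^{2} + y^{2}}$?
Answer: $3905 + 5 \sqrt{65} \approx 3945.3$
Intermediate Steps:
$G{\left(E,y \right)} = \frac{2}{3} - \frac{\sqrt{E^{2} + y^{2}}}{3}$
$l = -38 + 5 \sqrt{65}$ ($l = \left(\frac{2}{3} - \frac{\sqrt{\left(6 - -1\right)^{2} + \left(-4\right)^{2}}}{3}\right) \left(-15\right) - 28 = \left(\frac{2}{3} - \frac{\sqrt{\left(6 + 1\right)^{2} + 16}}{3}\right) \left(-15\right) - 28 = \left(\frac{2}{3} - \frac{\sqrt{7^{2} + 16}}{3}\right) \left(-15\right) - 28 = \left(\frac{2}{3} - \frac{\sqrt{49 + 16}}{3}\right) \left(-15\right) - 28 = \left(\frac{2}{3} - \frac{\sqrt{65}}{3}\right) \left(-15\right) - 28 = \left(-10 + 5 \sqrt{65}\right) - 28 = -38 + 5 \sqrt{65} \approx 2.3113$)
$\left(2936 + l\right) + 1007 = \left(2936 - \left(38 - 5 \sqrt{65}\right)\right) + 1007 = \left(2898 + 5 \sqrt{65}\right) + 1007 = 3905 + 5 \sqrt{65}$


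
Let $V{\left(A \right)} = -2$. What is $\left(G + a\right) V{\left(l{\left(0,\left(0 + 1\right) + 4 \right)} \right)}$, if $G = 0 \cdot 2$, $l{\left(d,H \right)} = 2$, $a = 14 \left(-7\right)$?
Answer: $196$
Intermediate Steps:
$a = -98$
$G = 0$
$\left(G + a\right) V{\left(l{\left(0,\left(0 + 1\right) + 4 \right)} \right)} = \left(0 - 98\right) \left(-2\right) = \left(-98\right) \left(-2\right) = 196$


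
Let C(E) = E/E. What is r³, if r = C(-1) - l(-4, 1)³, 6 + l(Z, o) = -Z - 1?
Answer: 21952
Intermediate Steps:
l(Z, o) = -7 - Z (l(Z, o) = -6 + (-Z - 1) = -6 + (-1 - Z) = -7 - Z)
C(E) = 1
r = 28 (r = 1 - (-7 - 1*(-4))³ = 1 - (-7 + 4)³ = 1 - 1*(-3)³ = 1 - 1*(-27) = 1 + 27 = 28)
r³ = 28³ = 21952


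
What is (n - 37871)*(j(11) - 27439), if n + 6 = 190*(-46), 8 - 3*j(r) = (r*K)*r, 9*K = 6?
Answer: 3840759091/3 ≈ 1.2803e+9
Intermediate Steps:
K = ⅔ (K = (⅑)*6 = ⅔ ≈ 0.66667)
j(r) = 8/3 - 2*r²/9 (j(r) = 8/3 - r*(⅔)*r/3 = 8/3 - 2*r/3*r/3 = 8/3 - 2*r²/9)
n = -8746 (n = -6 + 190*(-46) = -6 - 8740 = -8746)
(n - 37871)*(j(11) - 27439) = (-8746 - 37871)*((8/3 - 2/9*11²) - 27439) = -46617*((8/3 - 2/9*121) - 27439) = -46617*((8/3 - 242/9) - 27439) = -46617*(-218/9 - 27439) = -46617*(-247169/9) = 3840759091/3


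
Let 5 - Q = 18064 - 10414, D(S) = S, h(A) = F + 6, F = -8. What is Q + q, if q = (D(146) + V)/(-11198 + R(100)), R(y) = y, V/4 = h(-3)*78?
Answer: -42421866/5549 ≈ -7645.0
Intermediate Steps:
h(A) = -2 (h(A) = -8 + 6 = -2)
V = -624 (V = 4*(-2*78) = 4*(-156) = -624)
Q = -7645 (Q = 5 - (18064 - 10414) = 5 - 1*7650 = 5 - 7650 = -7645)
q = 239/5549 (q = (146 - 624)/(-11198 + 100) = -478/(-11098) = -478*(-1/11098) = 239/5549 ≈ 0.043071)
Q + q = -7645 + 239/5549 = -42421866/5549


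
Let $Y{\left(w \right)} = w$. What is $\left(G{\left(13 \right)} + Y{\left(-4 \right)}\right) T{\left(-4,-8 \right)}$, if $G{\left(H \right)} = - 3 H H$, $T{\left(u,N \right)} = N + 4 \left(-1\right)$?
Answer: $6132$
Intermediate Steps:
$T{\left(u,N \right)} = -4 + N$ ($T{\left(u,N \right)} = N - 4 = -4 + N$)
$G{\left(H \right)} = - 3 H^{2}$
$\left(G{\left(13 \right)} + Y{\left(-4 \right)}\right) T{\left(-4,-8 \right)} = \left(- 3 \cdot 13^{2} - 4\right) \left(-4 - 8\right) = \left(\left(-3\right) 169 - 4\right) \left(-12\right) = \left(-507 - 4\right) \left(-12\right) = \left(-511\right) \left(-12\right) = 6132$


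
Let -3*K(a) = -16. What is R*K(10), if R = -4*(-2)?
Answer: 128/3 ≈ 42.667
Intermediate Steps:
K(a) = 16/3 (K(a) = -⅓*(-16) = 16/3)
R = 8
R*K(10) = 8*(16/3) = 128/3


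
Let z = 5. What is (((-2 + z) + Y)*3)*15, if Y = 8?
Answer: 495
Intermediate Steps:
(((-2 + z) + Y)*3)*15 = (((-2 + 5) + 8)*3)*15 = ((3 + 8)*3)*15 = (11*3)*15 = 33*15 = 495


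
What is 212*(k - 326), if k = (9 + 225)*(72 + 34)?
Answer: 5189336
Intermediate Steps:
k = 24804 (k = 234*106 = 24804)
212*(k - 326) = 212*(24804 - 326) = 212*24478 = 5189336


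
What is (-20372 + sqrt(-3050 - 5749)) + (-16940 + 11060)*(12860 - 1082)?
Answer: -69275012 + I*sqrt(8799) ≈ -6.9275e+7 + 93.803*I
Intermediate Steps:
(-20372 + sqrt(-3050 - 5749)) + (-16940 + 11060)*(12860 - 1082) = (-20372 + sqrt(-8799)) - 5880*11778 = (-20372 + I*sqrt(8799)) - 69254640 = -69275012 + I*sqrt(8799)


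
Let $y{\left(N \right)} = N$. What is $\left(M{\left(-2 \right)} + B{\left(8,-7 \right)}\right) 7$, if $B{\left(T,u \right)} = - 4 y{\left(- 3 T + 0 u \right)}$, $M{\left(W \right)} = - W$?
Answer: $686$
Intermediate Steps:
$B{\left(T,u \right)} = 12 T$ ($B{\left(T,u \right)} = - 4 \left(- 3 T + 0 u\right) = - 4 \left(- 3 T + 0\right) = - 4 \left(- 3 T\right) = 12 T$)
$\left(M{\left(-2 \right)} + B{\left(8,-7 \right)}\right) 7 = \left(\left(-1\right) \left(-2\right) + 12 \cdot 8\right) 7 = \left(2 + 96\right) 7 = 98 \cdot 7 = 686$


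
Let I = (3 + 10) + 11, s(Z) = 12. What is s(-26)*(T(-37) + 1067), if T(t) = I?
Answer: 13092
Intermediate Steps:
I = 24 (I = 13 + 11 = 24)
T(t) = 24
s(-26)*(T(-37) + 1067) = 12*(24 + 1067) = 12*1091 = 13092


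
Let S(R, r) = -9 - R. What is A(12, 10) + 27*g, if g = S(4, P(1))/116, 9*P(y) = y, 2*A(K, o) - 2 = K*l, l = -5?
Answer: -3715/116 ≈ -32.026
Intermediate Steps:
A(K, o) = 1 - 5*K/2 (A(K, o) = 1 + (K*(-5))/2 = 1 + (-5*K)/2 = 1 - 5*K/2)
P(y) = y/9
g = -13/116 (g = (-9 - 1*4)/116 = (-9 - 4)*(1/116) = -13*1/116 = -13/116 ≈ -0.11207)
A(12, 10) + 27*g = (1 - 5/2*12) + 27*(-13/116) = (1 - 30) - 351/116 = -29 - 351/116 = -3715/116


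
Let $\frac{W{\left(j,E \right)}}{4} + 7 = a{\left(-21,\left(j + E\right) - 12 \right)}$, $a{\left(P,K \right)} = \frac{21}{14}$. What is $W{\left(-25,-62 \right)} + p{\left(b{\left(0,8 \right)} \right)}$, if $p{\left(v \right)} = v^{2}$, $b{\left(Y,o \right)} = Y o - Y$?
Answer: $-22$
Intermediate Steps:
$a{\left(P,K \right)} = \frac{3}{2}$ ($a{\left(P,K \right)} = 21 \cdot \frac{1}{14} = \frac{3}{2}$)
$b{\left(Y,o \right)} = - Y + Y o$
$W{\left(j,E \right)} = -22$ ($W{\left(j,E \right)} = -28 + 4 \cdot \frac{3}{2} = -28 + 6 = -22$)
$W{\left(-25,-62 \right)} + p{\left(b{\left(0,8 \right)} \right)} = -22 + \left(0 \left(-1 + 8\right)\right)^{2} = -22 + \left(0 \cdot 7\right)^{2} = -22 + 0^{2} = -22 + 0 = -22$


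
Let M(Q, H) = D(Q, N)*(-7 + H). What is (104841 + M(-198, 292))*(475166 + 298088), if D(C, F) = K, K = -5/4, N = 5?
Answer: 161586501753/2 ≈ 8.0793e+10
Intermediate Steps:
K = -5/4 (K = -5*¼ = -5/4 ≈ -1.2500)
D(C, F) = -5/4
M(Q, H) = 35/4 - 5*H/4 (M(Q, H) = -5*(-7 + H)/4 = 35/4 - 5*H/4)
(104841 + M(-198, 292))*(475166 + 298088) = (104841 + (35/4 - 5/4*292))*(475166 + 298088) = (104841 + (35/4 - 365))*773254 = (104841 - 1425/4)*773254 = (417939/4)*773254 = 161586501753/2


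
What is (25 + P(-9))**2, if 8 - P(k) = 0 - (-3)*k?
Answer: 3600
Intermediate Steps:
P(k) = 8 - 3*k (P(k) = 8 - (0 - (-3)*k) = 8 - (0 + 3*k) = 8 - 3*k)
(25 + P(-9))**2 = (25 + (8 - 3*(-9)))**2 = (25 + (8 + 27))**2 = (25 + 35)**2 = 60**2 = 3600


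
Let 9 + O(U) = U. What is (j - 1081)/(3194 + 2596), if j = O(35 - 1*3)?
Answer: -529/2895 ≈ -0.18273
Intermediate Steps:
O(U) = -9 + U
j = 23 (j = -9 + (35 - 1*3) = -9 + (35 - 3) = -9 + 32 = 23)
(j - 1081)/(3194 + 2596) = (23 - 1081)/(3194 + 2596) = -1058/5790 = -1058*1/5790 = -529/2895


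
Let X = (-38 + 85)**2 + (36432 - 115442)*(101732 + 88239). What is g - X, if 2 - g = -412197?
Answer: 15010018700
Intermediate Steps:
g = 412199 (g = 2 - 1*(-412197) = 2 + 412197 = 412199)
X = -15009606501 (X = 47**2 - 79010*189971 = 2209 - 15009608710 = -15009606501)
g - X = 412199 - 1*(-15009606501) = 412199 + 15009606501 = 15010018700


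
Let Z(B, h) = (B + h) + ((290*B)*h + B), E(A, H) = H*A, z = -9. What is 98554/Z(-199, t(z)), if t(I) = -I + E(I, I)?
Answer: -49277/2597104 ≈ -0.018974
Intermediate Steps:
E(A, H) = A*H
t(I) = I² - I (t(I) = -I + I*I = -I + I² = I² - I)
Z(B, h) = h + 2*B + 290*B*h (Z(B, h) = (B + h) + (290*B*h + B) = (B + h) + (B + 290*B*h) = h + 2*B + 290*B*h)
98554/Z(-199, t(z)) = 98554/(-9*(-1 - 9) + 2*(-199) + 290*(-199)*(-9*(-1 - 9))) = 98554/(-9*(-10) - 398 + 290*(-199)*(-9*(-10))) = 98554/(90 - 398 + 290*(-199)*90) = 98554/(90 - 398 - 5193900) = 98554/(-5194208) = 98554*(-1/5194208) = -49277/2597104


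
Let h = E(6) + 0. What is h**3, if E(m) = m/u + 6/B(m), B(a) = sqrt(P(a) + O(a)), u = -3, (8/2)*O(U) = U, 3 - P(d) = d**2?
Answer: -8/7 - 152*I*sqrt(14)/49 ≈ -1.1429 - 11.607*I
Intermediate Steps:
P(d) = 3 - d**2
O(U) = U/4
B(a) = sqrt(3 - a**2 + a/4) (B(a) = sqrt((3 - a**2) + a/4) = sqrt(3 - a**2 + a/4))
E(m) = 12/sqrt(12 + m - 4*m**2) - m/3 (E(m) = m/(-3) + 6/((sqrt(12 + m - 4*m**2)/2)) = m*(-1/3) + 6*(2/sqrt(12 + m - 4*m**2)) = -m/3 + 12/sqrt(12 + m - 4*m**2) = 12/sqrt(12 + m - 4*m**2) - m/3)
h = -2 - 2*I*sqrt(14)/7 (h = (12/sqrt(12 + 6 - 4*6**2) - 1/3*6) + 0 = (12/sqrt(12 + 6 - 4*36) - 2) + 0 = (12/sqrt(12 + 6 - 144) - 2) + 0 = (12/sqrt(-126) - 2) + 0 = (12*(-I*sqrt(14)/42) - 2) + 0 = (-2*I*sqrt(14)/7 - 2) + 0 = (-2 - 2*I*sqrt(14)/7) + 0 = -2 - 2*I*sqrt(14)/7 ≈ -2.0 - 1.069*I)
h**3 = (-2 - 2*I*sqrt(14)/7)**3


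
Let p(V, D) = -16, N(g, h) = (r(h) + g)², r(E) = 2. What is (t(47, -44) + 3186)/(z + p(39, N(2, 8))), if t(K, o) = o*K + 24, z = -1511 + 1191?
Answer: -571/168 ≈ -3.3988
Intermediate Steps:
z = -320
N(g, h) = (2 + g)²
t(K, o) = 24 + K*o (t(K, o) = K*o + 24 = 24 + K*o)
(t(47, -44) + 3186)/(z + p(39, N(2, 8))) = ((24 + 47*(-44)) + 3186)/(-320 - 16) = ((24 - 2068) + 3186)/(-336) = (-2044 + 3186)*(-1/336) = 1142*(-1/336) = -571/168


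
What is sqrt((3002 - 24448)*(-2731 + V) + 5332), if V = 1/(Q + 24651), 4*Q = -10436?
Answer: sqrt(7114584384509695)/11021 ≈ 7653.4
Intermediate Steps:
Q = -2609 (Q = (1/4)*(-10436) = -2609)
V = 1/22042 (V = 1/(-2609 + 24651) = 1/22042 ≈ 4.5368e-5)
sqrt((3002 - 24448)*(-2731 + V) + 5332) = sqrt((3002 - 24448)*(-2731 + 1/22042) + 5332) = sqrt(-21446*(-60196701/22042) + 5332) = sqrt(645489224823/11021 + 5332) = sqrt(645547988795/11021) = sqrt(7114584384509695)/11021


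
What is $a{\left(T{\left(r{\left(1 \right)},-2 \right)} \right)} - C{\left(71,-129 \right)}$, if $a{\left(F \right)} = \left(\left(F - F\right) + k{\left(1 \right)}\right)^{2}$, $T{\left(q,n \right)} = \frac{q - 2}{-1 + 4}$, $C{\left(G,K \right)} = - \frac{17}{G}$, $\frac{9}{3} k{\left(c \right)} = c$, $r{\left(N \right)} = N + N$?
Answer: $\frac{224}{639} \approx 0.35055$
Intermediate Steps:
$r{\left(N \right)} = 2 N$
$k{\left(c \right)} = \frac{c}{3}$
$T{\left(q,n \right)} = - \frac{2}{3} + \frac{q}{3}$ ($T{\left(q,n \right)} = \frac{-2 + q}{3} = \left(-2 + q\right) \frac{1}{3} = - \frac{2}{3} + \frac{q}{3}$)
$a{\left(F \right)} = \frac{1}{9}$ ($a{\left(F \right)} = \left(\left(F - F\right) + \frac{1}{3} \cdot 1\right)^{2} = \left(0 + \frac{1}{3}\right)^{2} = \left(\frac{1}{3}\right)^{2} = \frac{1}{9}$)
$a{\left(T{\left(r{\left(1 \right)},-2 \right)} \right)} - C{\left(71,-129 \right)} = \frac{1}{9} - - \frac{17}{71} = \frac{1}{9} + \frac{17}{71} = \frac{224}{639}$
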